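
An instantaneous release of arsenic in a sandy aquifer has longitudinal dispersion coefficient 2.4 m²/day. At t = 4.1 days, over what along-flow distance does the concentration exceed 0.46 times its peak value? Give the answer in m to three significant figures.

The plume is Gaussian with σ = √(2Dt) = √(2 × 2.4 × 4.1) = 4.436 m.
C/C_peak = exp(−Δx²/(2σ²)) = 0.46 ⇒ Δx = σ·√(−2 ln 0.46) = 4.436 × 1.246 = 5.527 m.
Width = 2Δx = 11.1 m.

11.1 m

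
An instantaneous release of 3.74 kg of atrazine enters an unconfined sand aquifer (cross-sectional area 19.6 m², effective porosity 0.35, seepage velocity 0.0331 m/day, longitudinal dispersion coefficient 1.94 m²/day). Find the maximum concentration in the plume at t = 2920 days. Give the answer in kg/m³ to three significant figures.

0.00204 kg/m³

The peak of an instantaneous 1D plume sits at x = vt; there the Gaussian factor is 1 and C_max = M/(n_e·A·√(4πDt)), where n_e·A is the pore area the mass is dissolved in.
√(4πDt) = √(4π × 1.94 × 2920) = 266.8 m, so C_max = 3.74/(0.35 × 19.6 × 266.8) = 0.00204 kg/m³.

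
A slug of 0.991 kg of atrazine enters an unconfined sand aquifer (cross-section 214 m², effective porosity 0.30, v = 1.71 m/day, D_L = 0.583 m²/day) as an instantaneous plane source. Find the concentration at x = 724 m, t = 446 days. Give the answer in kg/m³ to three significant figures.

6.42e-05 kg/m³

For an instantaneous plane source, C(x,t) = M/(n_e·A·√(4πDt)) · exp(−(x−vt)²/(4Dt)), with n_e·A the pore (flow) area.
Plume center vt = 1.71 × 446 = 762.66 m, so the well at 724 m is 38.66 m upgradient of the peak.
√(4πDt) = 57.16 m, giving peak height M/(n_e·A·√(4πDt)) = 0.991/(0.30 × 214 × 57.16) = 0.0002701 kg/m³.
(x−vt)²/(4Dt) = (-38.66)²/(4 × 0.583 × 446) = 1.437; exp(−1.437) = 0.2376.
C = 0.0002701 × 0.2376 = 6.42e-05 kg/m³.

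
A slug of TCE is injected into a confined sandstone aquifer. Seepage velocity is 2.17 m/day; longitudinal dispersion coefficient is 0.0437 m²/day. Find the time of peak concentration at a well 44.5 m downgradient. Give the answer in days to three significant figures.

20.5 days

For the 1D instantaneous-source solution, setting ∂C/∂t = 0 at fixed x gives v²t² + 2Dt − x² = 0, so t = (√(D² + v²x²) − D)/v².
√(D² + v²x²) = √(0.0437² + 2.17² × 44.5²) = 96.57; v² = 4.7089.
t = (96.57 − 0.0437)/4.7089 = 20.5 days (vs. the pure-advection estimate x/v = 20.5 d).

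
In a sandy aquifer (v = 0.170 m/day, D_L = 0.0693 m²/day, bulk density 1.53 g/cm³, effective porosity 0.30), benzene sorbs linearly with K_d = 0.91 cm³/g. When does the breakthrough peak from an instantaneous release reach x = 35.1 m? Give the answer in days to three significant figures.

Retardation factor R = 1 + ρ_b·K_d/n = 1 + 1.53 × 0.91/0.30 = 5.641.
Sorption retards both mechanisms: v_R = v/R = 0.03014 m/day, D_R = D/R = 0.01229 m²/day.
Peak time from v_R²t² + 2D_R t − x² = 0: t = (√(D_R² + v_R²x²) − D_R)/v_R².
√(D_R² + v_R²x²) = √(0.01229² + 0.03014² × 35.1²) = 1.058; v_R² = 0.0009084.
t = (1.058 − 0.01229)/0.0009084 = 1150 days.

1150 days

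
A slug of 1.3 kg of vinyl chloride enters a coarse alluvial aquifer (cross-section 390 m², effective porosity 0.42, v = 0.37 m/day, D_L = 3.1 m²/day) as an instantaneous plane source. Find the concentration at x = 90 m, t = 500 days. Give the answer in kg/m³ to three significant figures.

For an instantaneous plane source, C(x,t) = M/(n_e·A·√(4πDt)) · exp(−(x−vt)²/(4Dt)), with n_e·A the pore (flow) area.
Plume center vt = 0.37 × 500 = 185 m, so the well at 90 m is 95 m upgradient of the peak.
√(4πDt) = 139.6 m, giving peak height M/(n_e·A·√(4πDt)) = 1.3/(0.42 × 390 × 139.6) = 5.685e-05 kg/m³.
(x−vt)²/(4Dt) = (-95)²/(4 × 3.1 × 500) = 1.456; exp(−1.456) = 0.2332.
C = 5.685e-05 × 0.2332 = 1.33e-05 kg/m³.

1.33e-05 kg/m³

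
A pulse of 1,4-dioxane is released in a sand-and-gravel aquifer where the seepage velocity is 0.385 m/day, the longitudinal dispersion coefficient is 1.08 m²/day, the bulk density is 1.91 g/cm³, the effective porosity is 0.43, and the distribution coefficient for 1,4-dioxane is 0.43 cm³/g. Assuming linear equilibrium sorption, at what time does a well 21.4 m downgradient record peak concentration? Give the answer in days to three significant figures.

Retardation factor R = 1 + ρ_b·K_d/n = 1 + 1.91 × 0.43/0.43 = 2.910.
Sorption retards both mechanisms: v_R = v/R = 0.1323 m/day, D_R = D/R = 0.3711 m²/day.
Peak time from v_R²t² + 2D_R t − x² = 0: t = (√(D_R² + v_R²x²) − D_R)/v_R².
√(D_R² + v_R²x²) = √(0.3711² + 0.1323² × 21.4²) = 2.855; v_R² = 0.01750.
t = (2.855 − 0.3711)/0.01750 = 142 days.

142 days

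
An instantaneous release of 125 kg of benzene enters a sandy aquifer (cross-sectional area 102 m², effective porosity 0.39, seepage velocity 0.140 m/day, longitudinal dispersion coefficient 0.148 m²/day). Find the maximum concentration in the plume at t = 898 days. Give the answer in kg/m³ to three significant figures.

0.0769 kg/m³

The peak of an instantaneous 1D plume sits at x = vt; there the Gaussian factor is 1 and C_max = M/(n_e·A·√(4πDt)), where n_e·A is the pore area the mass is dissolved in.
√(4πDt) = √(4π × 0.148 × 898) = 40.87 m, so C_max = 125/(0.39 × 102 × 40.87) = 0.0769 kg/m³.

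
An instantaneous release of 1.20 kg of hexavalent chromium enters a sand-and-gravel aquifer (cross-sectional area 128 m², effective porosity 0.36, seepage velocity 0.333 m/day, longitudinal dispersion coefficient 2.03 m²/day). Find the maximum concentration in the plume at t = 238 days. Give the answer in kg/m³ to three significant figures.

0.000334 kg/m³

The peak of an instantaneous 1D plume sits at x = vt; there the Gaussian factor is 1 and C_max = M/(n_e·A·√(4πDt)), where n_e·A is the pore area the mass is dissolved in.
√(4πDt) = √(4π × 2.03 × 238) = 77.92 m, so C_max = 1.20/(0.36 × 128 × 77.92) = 0.000334 kg/m³.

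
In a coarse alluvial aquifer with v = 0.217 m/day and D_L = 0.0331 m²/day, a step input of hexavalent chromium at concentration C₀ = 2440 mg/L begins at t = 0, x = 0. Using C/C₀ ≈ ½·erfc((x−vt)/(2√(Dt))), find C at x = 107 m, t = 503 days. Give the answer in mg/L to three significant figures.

1570 mg/L

For a continuous step input, C/C₀ ≈ ½·erfc((x−vt)/(2√(Dt))).
vt = 0.217 × 503 = 109.151 m and 2√(Dt) = 2√(0.0331 × 503) = 8.161 m.
Argument (x−vt)/(2√(Dt)) = (107 − 109.151)/8.161 = -0.2636; ½·erfc(-0.2636) = 0.6453.
C = 2440 × 0.6453 = 1570 mg/L.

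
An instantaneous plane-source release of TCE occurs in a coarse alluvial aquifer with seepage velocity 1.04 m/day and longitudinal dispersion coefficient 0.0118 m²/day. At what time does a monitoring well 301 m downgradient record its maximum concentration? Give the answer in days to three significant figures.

For the 1D instantaneous-source solution, setting ∂C/∂t = 0 at fixed x gives v²t² + 2Dt − x² = 0, so t = (√(D² + v²x²) − D)/v².
√(D² + v²x²) = √(0.0118² + 1.04² × 301²) = 313.0; v² = 1.0816.
t = (313.0 − 0.0118)/1.0816 = 289 days (vs. the pure-advection estimate x/v = 289 d).

289 days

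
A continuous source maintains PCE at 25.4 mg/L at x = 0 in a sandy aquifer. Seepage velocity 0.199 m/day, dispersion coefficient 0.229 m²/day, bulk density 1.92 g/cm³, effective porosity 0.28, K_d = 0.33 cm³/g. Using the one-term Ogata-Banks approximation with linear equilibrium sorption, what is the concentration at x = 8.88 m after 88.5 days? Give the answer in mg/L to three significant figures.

4.10 mg/L

Retardation factor R = 1 + ρ_b·K_d/n = 1 + 1.92 × 0.33/0.28 = 3.263.
Sorption retards both mechanisms: v_R = v/R = 0.06099 m/day, D_R = D/R = 0.07018 m²/day.
v_R·t = 0.06099 × 88.5 = 5.397615 m; 2√(D_R t) = 4.984 m; argument = (8.88 − 5.397615)/4.984 = 0.6987.
C = C₀ × ½·erfc(0.6987) = 25.4 × 0.1615 = 4.10 mg/L.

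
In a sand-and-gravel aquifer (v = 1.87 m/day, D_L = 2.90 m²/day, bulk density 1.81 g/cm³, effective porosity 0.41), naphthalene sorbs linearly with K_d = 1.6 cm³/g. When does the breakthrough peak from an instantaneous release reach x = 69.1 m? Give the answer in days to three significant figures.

Retardation factor R = 1 + ρ_b·K_d/n = 1 + 1.81 × 1.6/0.41 = 8.063.
Sorption retards both mechanisms: v_R = v/R = 0.2319 m/day, D_R = D/R = 0.3597 m²/day.
Peak time from v_R²t² + 2D_R t − x² = 0: t = (√(D_R² + v_R²x²) − D_R)/v_R².
√(D_R² + v_R²x²) = √(0.3597² + 0.2319² × 69.1²) = 16.03; v_R² = 0.05378.
t = (16.03 − 0.3597)/0.05378 = 291 days.

291 days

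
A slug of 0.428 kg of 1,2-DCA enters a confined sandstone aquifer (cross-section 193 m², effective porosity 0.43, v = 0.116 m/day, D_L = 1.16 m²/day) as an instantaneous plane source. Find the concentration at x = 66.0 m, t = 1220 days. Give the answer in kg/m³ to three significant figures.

1.41e-05 kg/m³

For an instantaneous plane source, C(x,t) = M/(n_e·A·√(4πDt)) · exp(−(x−vt)²/(4Dt)), with n_e·A the pore (flow) area.
Plume center vt = 0.116 × 1220 = 141.52 m, so the well at 66.0 m is 75.52 m upgradient of the peak.
√(4πDt) = 133.4 m, giving peak height M/(n_e·A·√(4πDt)) = 0.428/(0.43 × 193 × 133.4) = 3.866e-05 kg/m³.
(x−vt)²/(4Dt) = (-75.52)²/(4 × 1.16 × 1220) = 1.008; exp(−1.008) = 0.3649.
C = 3.866e-05 × 0.3649 = 1.41e-05 kg/m³.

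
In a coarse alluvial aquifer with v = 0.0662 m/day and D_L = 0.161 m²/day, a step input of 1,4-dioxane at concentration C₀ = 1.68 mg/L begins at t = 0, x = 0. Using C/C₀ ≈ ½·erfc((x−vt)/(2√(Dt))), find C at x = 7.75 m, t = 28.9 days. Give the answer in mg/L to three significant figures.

For a continuous step input, C/C₀ ≈ ½·erfc((x−vt)/(2√(Dt))).
vt = 0.0662 × 28.9 = 1.91318 m and 2√(Dt) = 2√(0.161 × 28.9) = 4.314 m.
Argument (x−vt)/(2√(Dt)) = (7.75 − 1.91318)/4.314 = 1.353; ½·erfc(1.353) = 0.02785.
C = 1.68 × 0.02785 = 0.0468 mg/L.

0.0468 mg/L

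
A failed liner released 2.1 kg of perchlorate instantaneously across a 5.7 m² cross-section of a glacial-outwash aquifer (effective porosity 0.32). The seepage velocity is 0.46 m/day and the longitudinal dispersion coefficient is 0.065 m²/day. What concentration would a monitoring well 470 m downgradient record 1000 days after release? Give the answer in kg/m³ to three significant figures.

0.0274 kg/m³

For an instantaneous plane source, C(x,t) = M/(n_e·A·√(4πDt)) · exp(−(x−vt)²/(4Dt)), with n_e·A the pore (flow) area.
Plume center vt = 0.46 × 1000 = 460 m, so the well at 470 m is 10 m downgradient of the peak.
√(4πDt) = 28.58 m, giving peak height M/(n_e·A·√(4πDt)) = 2.1/(0.32 × 5.7 × 28.58) = 0.04028 kg/m³.
(x−vt)²/(4Dt) = (10)²/(4 × 0.065 × 1000) = 0.3846; exp(−0.3846) = 0.6807.
C = 0.04028 × 0.6807 = 0.0274 kg/m³.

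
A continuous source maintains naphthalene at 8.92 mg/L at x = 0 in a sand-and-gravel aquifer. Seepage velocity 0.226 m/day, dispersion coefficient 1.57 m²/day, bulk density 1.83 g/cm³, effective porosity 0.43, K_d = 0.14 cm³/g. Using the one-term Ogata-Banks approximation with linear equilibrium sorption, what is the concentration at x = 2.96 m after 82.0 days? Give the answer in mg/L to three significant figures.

6.71 mg/L

Retardation factor R = 1 + ρ_b·K_d/n = 1 + 1.83 × 0.14/0.43 = 1.596.
Sorption retards both mechanisms: v_R = v/R = 0.1416 m/day, D_R = D/R = 0.9837 m²/day.
v_R·t = 0.1416 × 82.0 = 11.6112 m; 2√(D_R t) = 17.96 m; argument = (2.96 − 11.6112)/17.96 = -0.4817.
C = C₀ × ½·erfc(-0.4817) = 8.92 × 0.7521 = 6.71 mg/L.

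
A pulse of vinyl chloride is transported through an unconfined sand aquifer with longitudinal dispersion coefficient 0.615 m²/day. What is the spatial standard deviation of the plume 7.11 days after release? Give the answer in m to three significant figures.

Dispersive spreading gives a Gaussian with σ² = 2Dt; advection only shifts the center.
σ = √(2 × 0.615 × 7.11) = 2.96 m.

2.96 m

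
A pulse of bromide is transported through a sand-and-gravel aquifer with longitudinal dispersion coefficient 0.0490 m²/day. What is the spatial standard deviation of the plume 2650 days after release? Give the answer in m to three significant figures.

16.1 m

Dispersive spreading gives a Gaussian with σ² = 2Dt; advection only shifts the center.
σ = √(2 × 0.0490 × 2650) = 16.1 m.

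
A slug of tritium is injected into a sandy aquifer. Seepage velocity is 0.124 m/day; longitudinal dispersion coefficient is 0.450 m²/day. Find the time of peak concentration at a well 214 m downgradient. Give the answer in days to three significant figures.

For the 1D instantaneous-source solution, setting ∂C/∂t = 0 at fixed x gives v²t² + 2Dt − x² = 0, so t = (√(D² + v²x²) − D)/v².
√(D² + v²x²) = √(0.450² + 0.124² × 214²) = 26.54; v² = 0.015376.
t = (26.54 − 0.450)/0.015376 = 1700 days (vs. the pure-advection estimate x/v = 1730 d).

1700 days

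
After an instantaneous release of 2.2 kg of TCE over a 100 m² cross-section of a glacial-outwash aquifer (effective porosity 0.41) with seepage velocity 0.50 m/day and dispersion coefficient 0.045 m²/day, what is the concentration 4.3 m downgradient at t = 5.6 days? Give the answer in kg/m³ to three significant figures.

For an instantaneous plane source, C(x,t) = M/(n_e·A·√(4πDt)) · exp(−(x−vt)²/(4Dt)), with n_e·A the pore (flow) area.
Plume center vt = 0.50 × 5.6 = 2.8 m, so the well at 4.3 m is 1.5 m downgradient of the peak.
√(4πDt) = 1.780 m, giving peak height M/(n_e·A·√(4πDt)) = 2.2/(0.41 × 100 × 1.780) = 0.03015 kg/m³.
(x−vt)²/(4Dt) = (1.5)²/(4 × 0.045 × 5.6) = 2.232; exp(−2.232) = 0.1073.
C = 0.03015 × 0.1073 = 0.00324 kg/m³.

0.00324 kg/m³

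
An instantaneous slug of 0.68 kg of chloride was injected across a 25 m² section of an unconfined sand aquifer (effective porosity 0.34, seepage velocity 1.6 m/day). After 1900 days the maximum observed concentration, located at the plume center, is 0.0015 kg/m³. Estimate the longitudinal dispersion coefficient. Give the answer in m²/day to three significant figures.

0.119 m²/day

At the plume center C_max = M/(n_e·A·√(4πDt)), so D = M²/(4πt·(n_e·A·C_max)²).
n_e·A·C_max = 0.34 × 25 × 0.0015 = 0.01275 kg/m.
D = 0.68²/(4π × 1900 × 0.01275²) = 0.119 m²/day.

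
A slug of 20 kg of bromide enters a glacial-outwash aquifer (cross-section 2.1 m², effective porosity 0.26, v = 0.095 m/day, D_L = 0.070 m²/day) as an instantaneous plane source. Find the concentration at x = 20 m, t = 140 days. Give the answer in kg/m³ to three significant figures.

For an instantaneous plane source, C(x,t) = M/(n_e·A·√(4πDt)) · exp(−(x−vt)²/(4Dt)), with n_e·A the pore (flow) area.
Plume center vt = 0.095 × 140 = 13.3 m, so the well at 20 m is 6.7 m downgradient of the peak.
√(4πDt) = 11.10 m, giving peak height M/(n_e·A·√(4πDt)) = 20/(0.26 × 2.1 × 11.10) = 3.300 kg/m³.
(x−vt)²/(4Dt) = (6.7)²/(4 × 0.070 × 140) = 1.145; exp(−1.145) = 0.3182.
C = 3.300 × 0.3182 = 1.05 kg/m³.

1.05 kg/m³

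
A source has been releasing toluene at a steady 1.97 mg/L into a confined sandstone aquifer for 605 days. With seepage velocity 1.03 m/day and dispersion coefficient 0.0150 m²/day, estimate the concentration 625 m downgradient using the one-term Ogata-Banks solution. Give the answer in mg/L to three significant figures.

For a continuous step input, C/C₀ ≈ ½·erfc((x−vt)/(2√(Dt))).
vt = 1.03 × 605 = 623.15 m and 2√(Dt) = 2√(0.0150 × 605) = 6.025 m.
Argument (x−vt)/(2√(Dt)) = (625 − 623.15)/6.025 = 0.3071; ½·erfc(0.3071) = 0.3320.
C = 1.97 × 0.3320 = 0.654 mg/L.

0.654 mg/L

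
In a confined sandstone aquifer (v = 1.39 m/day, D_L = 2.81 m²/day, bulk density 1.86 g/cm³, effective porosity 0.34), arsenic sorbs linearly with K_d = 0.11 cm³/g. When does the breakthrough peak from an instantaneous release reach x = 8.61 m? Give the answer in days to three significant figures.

Retardation factor R = 1 + ρ_b·K_d/n = 1 + 1.86 × 0.11/0.34 = 1.602.
Sorption retards both mechanisms: v_R = v/R = 0.8677 m/day, D_R = D/R = 1.754 m²/day.
Peak time from v_R²t² + 2D_R t − x² = 0: t = (√(D_R² + v_R²x²) − D_R)/v_R².
√(D_R² + v_R²x²) = √(1.754² + 0.8677² × 8.61²) = 7.674; v_R² = 0.7529.
t = (7.674 − 1.754)/0.7529 = 7.86 days.

7.86 days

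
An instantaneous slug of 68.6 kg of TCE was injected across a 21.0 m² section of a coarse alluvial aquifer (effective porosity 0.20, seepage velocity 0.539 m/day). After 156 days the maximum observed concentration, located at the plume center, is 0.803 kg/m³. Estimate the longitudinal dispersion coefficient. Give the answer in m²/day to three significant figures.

0.211 m²/day

At the plume center C_max = M/(n_e·A·√(4πDt)), so D = M²/(4πt·(n_e·A·C_max)²).
n_e·A·C_max = 0.20 × 21.0 × 0.803 = 3.373 kg/m.
D = 68.6²/(4π × 156 × 3.373²) = 0.211 m²/day.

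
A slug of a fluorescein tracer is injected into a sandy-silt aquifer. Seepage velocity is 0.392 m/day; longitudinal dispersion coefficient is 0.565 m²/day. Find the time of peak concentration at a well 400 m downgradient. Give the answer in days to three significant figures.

For the 1D instantaneous-source solution, setting ∂C/∂t = 0 at fixed x gives v²t² + 2Dt − x² = 0, so t = (√(D² + v²x²) − D)/v².
√(D² + v²x²) = √(0.565² + 0.392² × 400²) = 156.8; v² = 0.153664.
t = (156.8 − 0.565)/0.153664 = 1020 days (vs. the pure-advection estimate x/v = 1020 d).

1020 days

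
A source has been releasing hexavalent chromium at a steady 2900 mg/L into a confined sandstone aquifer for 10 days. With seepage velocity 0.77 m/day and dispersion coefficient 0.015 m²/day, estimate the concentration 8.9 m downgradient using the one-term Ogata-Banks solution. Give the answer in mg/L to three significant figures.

41.3 mg/L

For a continuous step input, C/C₀ ≈ ½·erfc((x−vt)/(2√(Dt))).
vt = 0.77 × 10 = 7.7 m and 2√(Dt) = 2√(0.015 × 10) = 0.7746 m.
Argument (x−vt)/(2√(Dt)) = (8.9 − 7.7)/0.7746 = 1.549; ½·erfc(1.549) = 0.01424.
C = 2900 × 0.01424 = 41.3 mg/L.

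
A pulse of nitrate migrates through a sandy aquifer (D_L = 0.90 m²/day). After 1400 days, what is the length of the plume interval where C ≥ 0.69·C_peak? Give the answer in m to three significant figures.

86.5 m

The plume is Gaussian with σ = √(2Dt) = √(2 × 0.90 × 1400) = 50.20 m.
C/C_peak = exp(−Δx²/(2σ²)) = 0.69 ⇒ Δx = σ·√(−2 ln 0.69) = 50.20 × 0.8615 = 43.25 m.
Width = 2Δx = 86.5 m.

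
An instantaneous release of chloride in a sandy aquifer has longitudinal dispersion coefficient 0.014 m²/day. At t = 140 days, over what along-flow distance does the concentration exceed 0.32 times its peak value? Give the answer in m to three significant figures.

The plume is Gaussian with σ = √(2Dt) = √(2 × 0.014 × 140) = 1.980 m.
C/C_peak = exp(−Δx²/(2σ²)) = 0.32 ⇒ Δx = σ·√(−2 ln 0.32) = 1.980 × 1.510 = 2.990 m.
Width = 2Δx = 5.98 m.

5.98 m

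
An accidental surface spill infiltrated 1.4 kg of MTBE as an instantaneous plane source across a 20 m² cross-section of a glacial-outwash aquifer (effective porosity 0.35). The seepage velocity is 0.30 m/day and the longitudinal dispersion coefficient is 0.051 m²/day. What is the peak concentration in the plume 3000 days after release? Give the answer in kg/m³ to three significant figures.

The peak of an instantaneous 1D plume sits at x = vt; there the Gaussian factor is 1 and C_max = M/(n_e·A·√(4πDt)), where n_e·A is the pore area the mass is dissolved in.
√(4πDt) = √(4π × 0.051 × 3000) = 43.85 m, so C_max = 1.4/(0.35 × 20 × 43.85) = 0.00456 kg/m³.

0.00456 kg/m³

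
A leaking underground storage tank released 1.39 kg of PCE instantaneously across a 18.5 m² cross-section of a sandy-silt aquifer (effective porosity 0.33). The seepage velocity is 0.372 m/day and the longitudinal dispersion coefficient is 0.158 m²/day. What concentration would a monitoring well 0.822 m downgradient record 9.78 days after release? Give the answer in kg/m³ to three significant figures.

0.0143 kg/m³

For an instantaneous plane source, C(x,t) = M/(n_e·A·√(4πDt)) · exp(−(x−vt)²/(4Dt)), with n_e·A the pore (flow) area.
Plume center vt = 0.372 × 9.78 = 3.63816 m, so the well at 0.822 m is 2.81616 m upgradient of the peak.
√(4πDt) = 4.407 m, giving peak height M/(n_e·A·√(4πDt)) = 1.39/(0.33 × 18.5 × 4.407) = 0.05166 kg/m³.
(x−vt)²/(4Dt) = (-2.81616)²/(4 × 0.158 × 9.78) = 1.283; exp(−1.283) = 0.2772.
C = 0.05166 × 0.2772 = 0.0143 kg/m³.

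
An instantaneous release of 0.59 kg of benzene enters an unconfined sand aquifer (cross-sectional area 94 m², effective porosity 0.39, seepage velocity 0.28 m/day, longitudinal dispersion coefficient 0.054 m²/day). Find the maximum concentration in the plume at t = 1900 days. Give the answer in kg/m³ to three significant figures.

0.000448 kg/m³

The peak of an instantaneous 1D plume sits at x = vt; there the Gaussian factor is 1 and C_max = M/(n_e·A·√(4πDt)), where n_e·A is the pore area the mass is dissolved in.
√(4πDt) = √(4π × 0.054 × 1900) = 35.91 m, so C_max = 0.59/(0.39 × 94 × 35.91) = 0.000448 kg/m³.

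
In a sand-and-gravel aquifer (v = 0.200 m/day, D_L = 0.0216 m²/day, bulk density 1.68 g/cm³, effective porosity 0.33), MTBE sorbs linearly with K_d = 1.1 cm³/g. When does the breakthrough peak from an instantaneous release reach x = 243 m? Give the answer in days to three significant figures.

8020 days

Retardation factor R = 1 + ρ_b·K_d/n = 1 + 1.68 × 1.1/0.33 = 6.600.
Sorption retards both mechanisms: v_R = v/R = 0.03030 m/day, D_R = D/R = 0.003273 m²/day.
Peak time from v_R²t² + 2D_R t − x² = 0: t = (√(D_R² + v_R²x²) − D_R)/v_R².
√(D_R² + v_R²x²) = √(0.003273² + 0.03030² × 243²) = 7.363; v_R² = 0.0009181.
t = (7.363 − 0.003273)/0.0009181 = 8020 days.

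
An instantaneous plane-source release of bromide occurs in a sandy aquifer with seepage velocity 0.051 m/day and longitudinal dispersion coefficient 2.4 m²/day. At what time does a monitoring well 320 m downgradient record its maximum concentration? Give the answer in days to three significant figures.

For the 1D instantaneous-source solution, setting ∂C/∂t = 0 at fixed x gives v²t² + 2Dt − x² = 0, so t = (√(D² + v²x²) − D)/v².
√(D² + v²x²) = √(2.4² + 0.051² × 320²) = 16.50; v² = 0.002601.
t = (16.50 − 2.4)/0.002601 = 5420 days (vs. the pure-advection estimate x/v = 6270 d).

5420 days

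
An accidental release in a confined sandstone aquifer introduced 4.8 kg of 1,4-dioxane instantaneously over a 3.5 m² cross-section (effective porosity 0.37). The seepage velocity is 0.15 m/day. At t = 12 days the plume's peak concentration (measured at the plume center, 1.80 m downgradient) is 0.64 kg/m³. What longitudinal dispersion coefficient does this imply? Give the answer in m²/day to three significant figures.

0.222 m²/day

At the plume center C_max = M/(n_e·A·√(4πDt)), so D = M²/(4πt·(n_e·A·C_max)²).
n_e·A·C_max = 0.37 × 3.5 × 0.64 = 0.8288 kg/m.
D = 4.8²/(4π × 12 × 0.8288²) = 0.222 m²/day.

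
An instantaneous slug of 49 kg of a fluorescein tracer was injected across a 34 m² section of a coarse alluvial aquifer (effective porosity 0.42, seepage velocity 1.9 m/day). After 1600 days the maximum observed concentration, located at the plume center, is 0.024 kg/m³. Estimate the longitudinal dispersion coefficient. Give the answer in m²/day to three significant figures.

1.02 m²/day

At the plume center C_max = M/(n_e·A·√(4πDt)), so D = M²/(4πt·(n_e·A·C_max)²).
n_e·A·C_max = 0.42 × 34 × 0.024 = 0.3427 kg/m.
D = 49²/(4π × 1600 × 0.3427²) = 1.02 m²/day.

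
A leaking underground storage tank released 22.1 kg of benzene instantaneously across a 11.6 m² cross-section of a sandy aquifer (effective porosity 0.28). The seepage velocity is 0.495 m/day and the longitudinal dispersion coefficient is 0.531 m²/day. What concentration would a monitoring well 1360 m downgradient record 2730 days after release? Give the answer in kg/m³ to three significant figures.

0.0498 kg/m³

For an instantaneous plane source, C(x,t) = M/(n_e·A·√(4πDt)) · exp(−(x−vt)²/(4Dt)), with n_e·A the pore (flow) area.
Plume center vt = 0.495 × 2730 = 1351.35 m, so the well at 1360 m is 8.65 m downgradient of the peak.
√(4πDt) = 135.0 m, giving peak height M/(n_e·A·√(4πDt)) = 22.1/(0.28 × 11.6 × 135.0) = 0.05040 kg/m³.
(x−vt)²/(4Dt) = (8.65)²/(4 × 0.531 × 2730) = 0.01290; exp(−0.01290) = 0.9872.
C = 0.05040 × 0.9872 = 0.0498 kg/m³.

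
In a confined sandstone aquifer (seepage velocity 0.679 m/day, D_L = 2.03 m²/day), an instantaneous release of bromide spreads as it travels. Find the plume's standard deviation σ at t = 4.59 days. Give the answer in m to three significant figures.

Dispersive spreading gives a Gaussian with σ² = 2Dt; advection only shifts the center.
σ = √(2 × 2.03 × 4.59) = 4.32 m.

4.32 m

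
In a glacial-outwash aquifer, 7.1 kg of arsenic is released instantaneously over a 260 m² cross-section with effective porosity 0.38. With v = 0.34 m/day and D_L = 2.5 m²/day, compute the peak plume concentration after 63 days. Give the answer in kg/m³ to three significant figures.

The peak of an instantaneous 1D plume sits at x = vt; there the Gaussian factor is 1 and C_max = M/(n_e·A·√(4πDt)), where n_e·A is the pore area the mass is dissolved in.
√(4πDt) = √(4π × 2.5 × 63) = 44.49 m, so C_max = 7.1/(0.38 × 260 × 44.49) = 0.00162 kg/m³.

0.00162 kg/m³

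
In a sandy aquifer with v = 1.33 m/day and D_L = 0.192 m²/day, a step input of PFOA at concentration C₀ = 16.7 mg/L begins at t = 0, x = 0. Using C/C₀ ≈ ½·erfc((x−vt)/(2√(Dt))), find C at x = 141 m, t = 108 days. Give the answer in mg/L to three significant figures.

11.0 mg/L

For a continuous step input, C/C₀ ≈ ½·erfc((x−vt)/(2√(Dt))).
vt = 1.33 × 108 = 143.64 m and 2√(Dt) = 2√(0.192 × 108) = 9.107 m.
Argument (x−vt)/(2√(Dt)) = (141 − 143.64)/9.107 = -0.2899; ½·erfc(-0.2899) = 0.6591.
C = 16.7 × 0.6591 = 11.0 mg/L.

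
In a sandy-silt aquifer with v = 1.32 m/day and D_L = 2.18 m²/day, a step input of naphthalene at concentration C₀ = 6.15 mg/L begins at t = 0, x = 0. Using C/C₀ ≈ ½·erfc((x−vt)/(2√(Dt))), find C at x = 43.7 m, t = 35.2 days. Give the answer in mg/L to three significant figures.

3.62 mg/L

For a continuous step input, C/C₀ ≈ ½·erfc((x−vt)/(2√(Dt))).
vt = 1.32 × 35.2 = 46.464 m and 2√(Dt) = 2√(2.18 × 35.2) = 17.52 m.
Argument (x−vt)/(2√(Dt)) = (43.7 − 46.464)/17.52 = -0.1578; ½·erfc(-0.1578) = 0.5883.
C = 6.15 × 0.5883 = 3.62 mg/L.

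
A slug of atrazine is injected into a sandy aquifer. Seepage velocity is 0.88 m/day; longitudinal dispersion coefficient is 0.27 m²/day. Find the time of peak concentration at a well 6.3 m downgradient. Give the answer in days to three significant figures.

6.82 days

For the 1D instantaneous-source solution, setting ∂C/∂t = 0 at fixed x gives v²t² + 2Dt − x² = 0, so t = (√(D² + v²x²) − D)/v².
√(D² + v²x²) = √(0.27² + 0.88² × 6.3²) = 5.551; v² = 0.7744.
t = (5.551 − 0.27)/0.7744 = 6.82 days (vs. the pure-advection estimate x/v = 7.16 d).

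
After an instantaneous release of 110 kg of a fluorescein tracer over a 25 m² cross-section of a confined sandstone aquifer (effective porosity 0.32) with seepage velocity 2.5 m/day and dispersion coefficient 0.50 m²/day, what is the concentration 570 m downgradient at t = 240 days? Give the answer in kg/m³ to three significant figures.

For an instantaneous plane source, C(x,t) = M/(n_e·A·√(4πDt)) · exp(−(x−vt)²/(4Dt)), with n_e·A the pore (flow) area.
Plume center vt = 2.5 × 240 = 600 m, so the well at 570 m is 30 m upgradient of the peak.
√(4πDt) = 38.83 m, giving peak height M/(n_e·A·√(4πDt)) = 110/(0.32 × 25 × 38.83) = 0.3541 kg/m³.
(x−vt)²/(4Dt) = (-30)²/(4 × 0.50 × 240) = 1.875; exp(−1.875) = 0.1534.
C = 0.3541 × 0.1534 = 0.0543 kg/m³.

0.0543 kg/m³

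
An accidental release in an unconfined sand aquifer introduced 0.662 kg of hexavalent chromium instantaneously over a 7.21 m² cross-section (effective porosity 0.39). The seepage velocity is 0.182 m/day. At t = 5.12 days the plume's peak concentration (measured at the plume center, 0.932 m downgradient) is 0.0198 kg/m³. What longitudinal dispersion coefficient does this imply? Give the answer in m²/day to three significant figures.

2.20 m²/day

At the plume center C_max = M/(n_e·A·√(4πDt)), so D = M²/(4πt·(n_e·A·C_max)²).
n_e·A·C_max = 0.39 × 7.21 × 0.0198 = 0.05568 kg/m.
D = 0.662²/(4π × 5.12 × 0.05568²) = 2.20 m²/day.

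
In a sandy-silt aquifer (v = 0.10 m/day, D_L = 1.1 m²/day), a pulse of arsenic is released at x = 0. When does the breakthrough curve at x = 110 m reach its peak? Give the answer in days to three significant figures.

995 days

For the 1D instantaneous-source solution, setting ∂C/∂t = 0 at fixed x gives v²t² + 2Dt − x² = 0, so t = (√(D² + v²x²) − D)/v².
√(D² + v²x²) = √(1.1² + 0.10² × 110²) = 11.05; v² = 0.01.
t = (11.05 − 1.1)/0.01 = 995 days (vs. the pure-advection estimate x/v = 1100 d).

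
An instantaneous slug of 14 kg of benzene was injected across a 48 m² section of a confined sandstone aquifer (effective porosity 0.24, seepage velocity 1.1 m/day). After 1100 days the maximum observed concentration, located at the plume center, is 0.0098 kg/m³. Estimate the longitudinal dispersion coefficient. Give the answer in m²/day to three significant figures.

At the plume center C_max = M/(n_e·A·√(4πDt)), so D = M²/(4πt·(n_e·A·C_max)²).
n_e·A·C_max = 0.24 × 48 × 0.0098 = 0.1129 kg/m.
D = 14²/(4π × 1100 × 0.1129²) = 1.11 m²/day.

1.11 m²/day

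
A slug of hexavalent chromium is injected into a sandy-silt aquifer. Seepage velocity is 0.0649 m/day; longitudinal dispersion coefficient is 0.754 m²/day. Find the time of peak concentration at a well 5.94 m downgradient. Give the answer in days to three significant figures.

22.0 days

For the 1D instantaneous-source solution, setting ∂C/∂t = 0 at fixed x gives v²t² + 2Dt − x² = 0, so t = (√(D² + v²x²) − D)/v².
√(D² + v²x²) = √(0.754² + 0.0649² × 5.94²) = 0.8468; v² = 0.00421201.
t = (0.8468 − 0.754)/0.00421201 = 22.0 days (vs. the pure-advection estimate x/v = 91.5 d).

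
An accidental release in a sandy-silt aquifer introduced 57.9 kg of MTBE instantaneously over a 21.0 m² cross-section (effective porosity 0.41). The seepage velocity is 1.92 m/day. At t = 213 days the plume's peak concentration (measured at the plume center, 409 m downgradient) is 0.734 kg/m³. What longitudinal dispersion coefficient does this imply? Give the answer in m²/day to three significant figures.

0.0314 m²/day

At the plume center C_max = M/(n_e·A·√(4πDt)), so D = M²/(4πt·(n_e·A·C_max)²).
n_e·A·C_max = 0.41 × 21.0 × 0.734 = 6.320 kg/m.
D = 57.9²/(4π × 213 × 6.320²) = 0.0314 m²/day.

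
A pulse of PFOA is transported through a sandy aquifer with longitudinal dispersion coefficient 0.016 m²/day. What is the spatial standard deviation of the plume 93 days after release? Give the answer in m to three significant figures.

Dispersive spreading gives a Gaussian with σ² = 2Dt; advection only shifts the center.
σ = √(2 × 0.016 × 93) = 1.73 m.

1.73 m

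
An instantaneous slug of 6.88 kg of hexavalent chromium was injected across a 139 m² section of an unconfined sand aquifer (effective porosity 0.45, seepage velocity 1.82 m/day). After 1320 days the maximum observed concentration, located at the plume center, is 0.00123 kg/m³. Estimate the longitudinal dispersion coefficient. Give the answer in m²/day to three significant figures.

At the plume center C_max = M/(n_e·A·√(4πDt)), so D = M²/(4πt·(n_e·A·C_max)²).
n_e·A·C_max = 0.45 × 139 × 0.00123 = 0.07694 kg/m.
D = 6.88²/(4π × 1320 × 0.07694²) = 0.482 m²/day.

0.482 m²/day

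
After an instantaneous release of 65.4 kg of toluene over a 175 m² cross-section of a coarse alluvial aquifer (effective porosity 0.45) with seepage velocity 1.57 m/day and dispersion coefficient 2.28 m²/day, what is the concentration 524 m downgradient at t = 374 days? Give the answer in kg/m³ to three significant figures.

For an instantaneous plane source, C(x,t) = M/(n_e·A·√(4πDt)) · exp(−(x−vt)²/(4Dt)), with n_e·A the pore (flow) area.
Plume center vt = 1.57 × 374 = 587.18 m, so the well at 524 m is 63.18 m upgradient of the peak.
√(4πDt) = 103.5 m, giving peak height M/(n_e·A·√(4πDt)) = 65.4/(0.45 × 175 × 103.5) = 0.008024 kg/m³.
(x−vt)²/(4Dt) = (-63.18)²/(4 × 2.28 × 374) = 1.170; exp(−1.170) = 0.3104.
C = 0.008024 × 0.3104 = 0.00249 kg/m³.

0.00249 kg/m³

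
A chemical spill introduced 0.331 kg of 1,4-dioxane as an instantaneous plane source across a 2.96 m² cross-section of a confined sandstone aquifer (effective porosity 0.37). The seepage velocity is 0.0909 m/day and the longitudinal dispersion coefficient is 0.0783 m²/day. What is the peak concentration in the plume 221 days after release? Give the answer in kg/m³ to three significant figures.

The peak of an instantaneous 1D plume sits at x = vt; there the Gaussian factor is 1 and C_max = M/(n_e·A·√(4πDt)), where n_e·A is the pore area the mass is dissolved in.
√(4πDt) = √(4π × 0.0783 × 221) = 14.75 m, so C_max = 0.331/(0.37 × 2.96 × 14.75) = 0.0205 kg/m³.

0.0205 kg/m³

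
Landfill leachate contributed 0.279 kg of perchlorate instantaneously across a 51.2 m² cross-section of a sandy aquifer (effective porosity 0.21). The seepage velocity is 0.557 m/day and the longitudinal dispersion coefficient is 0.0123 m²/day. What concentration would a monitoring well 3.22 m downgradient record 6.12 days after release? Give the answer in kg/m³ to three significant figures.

0.0237 kg/m³

For an instantaneous plane source, C(x,t) = M/(n_e·A·√(4πDt)) · exp(−(x−vt)²/(4Dt)), with n_e·A the pore (flow) area.
Plume center vt = 0.557 × 6.12 = 3.40884 m, so the well at 3.22 m is 0.18884 m upgradient of the peak.
√(4πDt) = 0.9726 m, giving peak height M/(n_e·A·√(4πDt)) = 0.279/(0.21 × 51.2 × 0.9726) = 0.02668 kg/m³.
(x−vt)²/(4Dt) = (-0.18884)²/(4 × 0.0123 × 6.12) = 0.1184; exp(−0.1184) = 0.8883.
C = 0.02668 × 0.8883 = 0.0237 kg/m³.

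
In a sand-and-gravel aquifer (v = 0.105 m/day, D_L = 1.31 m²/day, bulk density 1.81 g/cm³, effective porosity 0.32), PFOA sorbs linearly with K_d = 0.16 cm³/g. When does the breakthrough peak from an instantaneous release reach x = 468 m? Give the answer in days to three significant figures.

8270 days

Retardation factor R = 1 + ρ_b·K_d/n = 1 + 1.81 × 0.16/0.32 = 1.905.
Sorption retards both mechanisms: v_R = v/R = 0.05512 m/day, D_R = D/R = 0.6877 m²/day.
Peak time from v_R²t² + 2D_R t − x² = 0: t = (√(D_R² + v_R²x²) − D_R)/v_R².
√(D_R² + v_R²x²) = √(0.6877² + 0.05512² × 468²) = 25.81; v_R² = 0.003038.
t = (25.81 − 0.6877)/0.003038 = 8270 days.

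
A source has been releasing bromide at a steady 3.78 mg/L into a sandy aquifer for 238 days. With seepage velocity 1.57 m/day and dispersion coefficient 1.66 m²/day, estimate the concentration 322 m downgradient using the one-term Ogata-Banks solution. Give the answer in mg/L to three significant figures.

3.66 mg/L

For a continuous step input, C/C₀ ≈ ½·erfc((x−vt)/(2√(Dt))).
vt = 1.57 × 238 = 373.66 m and 2√(Dt) = 2√(1.66 × 238) = 39.75 m.
Argument (x−vt)/(2√(Dt)) = (322 − 373.66)/39.75 = -1.300; ½·erfc(-1.300) = 0.9670.
C = 3.78 × 0.9670 = 3.66 mg/L.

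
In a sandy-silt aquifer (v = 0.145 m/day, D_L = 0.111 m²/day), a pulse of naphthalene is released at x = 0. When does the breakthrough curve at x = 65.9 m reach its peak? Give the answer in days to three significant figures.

449 days

For the 1D instantaneous-source solution, setting ∂C/∂t = 0 at fixed x gives v²t² + 2Dt − x² = 0, so t = (√(D² + v²x²) − D)/v².
√(D² + v²x²) = √(0.111² + 0.145² × 65.9²) = 9.556; v² = 0.021025.
t = (9.556 − 0.111)/0.021025 = 449 days (vs. the pure-advection estimate x/v = 454 d).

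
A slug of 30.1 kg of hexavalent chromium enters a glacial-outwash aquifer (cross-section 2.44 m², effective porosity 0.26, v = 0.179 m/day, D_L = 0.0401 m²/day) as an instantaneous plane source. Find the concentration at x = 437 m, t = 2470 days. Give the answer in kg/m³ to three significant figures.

For an instantaneous plane source, C(x,t) = M/(n_e·A·√(4πDt)) · exp(−(x−vt)²/(4Dt)), with n_e·A the pore (flow) area.
Plume center vt = 0.179 × 2470 = 442.13 m, so the well at 437 m is 5.13 m upgradient of the peak.
√(4πDt) = 35.28 m, giving peak height M/(n_e·A·√(4πDt)) = 30.1/(0.26 × 2.44 × 35.28) = 1.345 kg/m³.
(x−vt)²/(4Dt) = (-5.13)²/(4 × 0.0401 × 2470) = 0.06643; exp(−0.06643) = 0.9357.
C = 1.345 × 0.9357 = 1.26 kg/m³.

1.26 kg/m³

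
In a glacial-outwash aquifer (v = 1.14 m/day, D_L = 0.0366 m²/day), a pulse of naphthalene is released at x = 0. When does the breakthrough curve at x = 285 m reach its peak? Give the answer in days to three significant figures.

250 days

For the 1D instantaneous-source solution, setting ∂C/∂t = 0 at fixed x gives v²t² + 2Dt − x² = 0, so t = (√(D² + v²x²) − D)/v².
√(D² + v²x²) = √(0.0366² + 1.14² × 285²) = 324.9; v² = 1.2996.
t = (324.9 − 0.0366)/1.2996 = 250 days (vs. the pure-advection estimate x/v = 250 d).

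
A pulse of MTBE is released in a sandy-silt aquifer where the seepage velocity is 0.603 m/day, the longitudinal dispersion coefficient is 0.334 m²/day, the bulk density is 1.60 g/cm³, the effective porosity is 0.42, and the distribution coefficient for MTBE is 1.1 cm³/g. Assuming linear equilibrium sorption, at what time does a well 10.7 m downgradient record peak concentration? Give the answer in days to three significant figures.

87.5 days

Retardation factor R = 1 + ρ_b·K_d/n = 1 + 1.60 × 1.1/0.42 = 5.190.
Sorption retards both mechanisms: v_R = v/R = 0.1162 m/day, D_R = D/R = 0.06435 m²/day.
Peak time from v_R²t² + 2D_R t − x² = 0: t = (√(D_R² + v_R²x²) − D_R)/v_R².
√(D_R² + v_R²x²) = √(0.06435² + 0.1162² × 10.7²) = 1.245; v_R² = 0.01350.
t = (1.245 − 0.06435)/0.01350 = 87.5 days.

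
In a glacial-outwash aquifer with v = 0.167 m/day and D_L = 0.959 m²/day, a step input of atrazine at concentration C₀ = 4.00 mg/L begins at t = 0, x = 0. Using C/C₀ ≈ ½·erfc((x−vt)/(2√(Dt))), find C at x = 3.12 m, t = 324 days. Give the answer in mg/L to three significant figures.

3.92 mg/L

For a continuous step input, C/C₀ ≈ ½·erfc((x−vt)/(2√(Dt))).
vt = 0.167 × 324 = 54.108 m and 2√(Dt) = 2√(0.959 × 324) = 35.25 m.
Argument (x−vt)/(2√(Dt)) = (3.12 − 54.108)/35.25 = -1.446; ½·erfc(-1.446) = 0.9796.
C = 4.00 × 0.9796 = 3.92 mg/L.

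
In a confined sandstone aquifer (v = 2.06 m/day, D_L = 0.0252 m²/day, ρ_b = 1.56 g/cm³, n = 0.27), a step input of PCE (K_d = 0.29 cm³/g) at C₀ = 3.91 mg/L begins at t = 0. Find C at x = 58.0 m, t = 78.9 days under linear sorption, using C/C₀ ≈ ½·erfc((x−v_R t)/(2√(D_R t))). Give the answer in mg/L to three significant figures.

Retardation factor R = 1 + ρ_b·K_d/n = 1 + 1.56 × 0.29/0.27 = 2.676.
Sorption retards both mechanisms: v_R = v/R = 0.7698 m/day, D_R = D/R = 0.009417 m²/day.
v_R·t = 0.7698 × 78.9 = 60.73722 m; 2√(D_R t) = 1.724 m; argument = (58.0 − 60.73722)/1.724 = -1.588.
C = C₀ × ½·erfc(-1.588) = 3.91 × 0.9876 = 3.86 mg/L.

3.86 mg/L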